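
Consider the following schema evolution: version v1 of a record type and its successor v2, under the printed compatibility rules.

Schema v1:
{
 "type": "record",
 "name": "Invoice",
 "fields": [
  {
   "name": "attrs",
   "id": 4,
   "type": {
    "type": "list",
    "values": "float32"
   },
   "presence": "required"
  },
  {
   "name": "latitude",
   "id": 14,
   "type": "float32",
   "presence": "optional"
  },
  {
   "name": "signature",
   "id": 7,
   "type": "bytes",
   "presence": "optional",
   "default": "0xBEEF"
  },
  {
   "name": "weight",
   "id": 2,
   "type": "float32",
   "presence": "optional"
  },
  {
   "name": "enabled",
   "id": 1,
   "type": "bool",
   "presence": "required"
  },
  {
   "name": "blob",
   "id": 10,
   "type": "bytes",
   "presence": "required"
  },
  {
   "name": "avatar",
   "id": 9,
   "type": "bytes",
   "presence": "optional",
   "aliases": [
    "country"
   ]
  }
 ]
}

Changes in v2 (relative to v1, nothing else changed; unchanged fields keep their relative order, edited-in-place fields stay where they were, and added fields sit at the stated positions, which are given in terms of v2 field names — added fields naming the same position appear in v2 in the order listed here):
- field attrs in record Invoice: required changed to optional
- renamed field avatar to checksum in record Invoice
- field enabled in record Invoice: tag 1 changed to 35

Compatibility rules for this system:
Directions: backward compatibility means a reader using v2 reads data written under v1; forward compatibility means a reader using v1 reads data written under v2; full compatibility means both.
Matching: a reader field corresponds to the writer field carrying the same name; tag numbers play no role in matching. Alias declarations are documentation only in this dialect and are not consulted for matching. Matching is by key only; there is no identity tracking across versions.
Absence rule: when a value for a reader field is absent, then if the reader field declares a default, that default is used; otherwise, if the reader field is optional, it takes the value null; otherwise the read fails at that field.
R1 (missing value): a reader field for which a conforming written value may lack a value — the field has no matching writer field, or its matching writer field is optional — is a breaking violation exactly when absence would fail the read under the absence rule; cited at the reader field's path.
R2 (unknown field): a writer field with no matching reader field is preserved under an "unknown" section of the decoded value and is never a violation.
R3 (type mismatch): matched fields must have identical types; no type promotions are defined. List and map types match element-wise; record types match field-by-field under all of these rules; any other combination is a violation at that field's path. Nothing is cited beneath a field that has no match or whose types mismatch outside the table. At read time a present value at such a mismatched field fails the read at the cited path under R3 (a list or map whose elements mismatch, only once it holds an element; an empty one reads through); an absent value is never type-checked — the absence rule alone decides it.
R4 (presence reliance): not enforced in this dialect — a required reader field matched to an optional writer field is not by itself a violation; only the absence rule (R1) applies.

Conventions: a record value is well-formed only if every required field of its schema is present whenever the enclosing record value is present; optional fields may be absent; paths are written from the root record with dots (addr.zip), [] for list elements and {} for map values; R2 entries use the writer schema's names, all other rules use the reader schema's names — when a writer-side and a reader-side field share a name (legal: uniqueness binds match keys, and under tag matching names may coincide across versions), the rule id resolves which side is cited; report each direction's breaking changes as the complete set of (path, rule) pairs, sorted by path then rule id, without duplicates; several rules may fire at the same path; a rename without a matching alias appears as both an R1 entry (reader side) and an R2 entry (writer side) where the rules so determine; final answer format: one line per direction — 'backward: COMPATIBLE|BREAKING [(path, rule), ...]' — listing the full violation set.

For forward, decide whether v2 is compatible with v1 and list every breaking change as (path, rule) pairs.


forward: BREAKING [(attrs, R1)]

arrows below run writer -> reader for Invoice
forward pass over Invoice, reader schema v1, writer schema v2:
  list<float32> -> list<float32>, writer optional: attrs aligns to attrs
  float32 -> float32, writer optional: latitude aligns to latitude
  bytes -> bytes, writer optional: signature aligns to signature
  float32 -> float32, writer optional: weight aligns to weight
  bool -> bool, writer required: enabled aligns to enabled
  bytes -> bytes, writer required: blob aligns to blob
  no writer field matches reader avatar
  checksum (writer side), unknown to reader
  rule R1 violated at attrs
  => forward verdict for Invoice: BREAKING, 1 violation(s)
remaining Invoice differences; none change what is asked:
  renamed field avatar to checksum in record Invoice -> inert for the asked Invoice verdict: nothing fires
  field enabled in record Invoice: tag 1 changed to 35 -> inert for the asked Invoice verdict: nothing fires


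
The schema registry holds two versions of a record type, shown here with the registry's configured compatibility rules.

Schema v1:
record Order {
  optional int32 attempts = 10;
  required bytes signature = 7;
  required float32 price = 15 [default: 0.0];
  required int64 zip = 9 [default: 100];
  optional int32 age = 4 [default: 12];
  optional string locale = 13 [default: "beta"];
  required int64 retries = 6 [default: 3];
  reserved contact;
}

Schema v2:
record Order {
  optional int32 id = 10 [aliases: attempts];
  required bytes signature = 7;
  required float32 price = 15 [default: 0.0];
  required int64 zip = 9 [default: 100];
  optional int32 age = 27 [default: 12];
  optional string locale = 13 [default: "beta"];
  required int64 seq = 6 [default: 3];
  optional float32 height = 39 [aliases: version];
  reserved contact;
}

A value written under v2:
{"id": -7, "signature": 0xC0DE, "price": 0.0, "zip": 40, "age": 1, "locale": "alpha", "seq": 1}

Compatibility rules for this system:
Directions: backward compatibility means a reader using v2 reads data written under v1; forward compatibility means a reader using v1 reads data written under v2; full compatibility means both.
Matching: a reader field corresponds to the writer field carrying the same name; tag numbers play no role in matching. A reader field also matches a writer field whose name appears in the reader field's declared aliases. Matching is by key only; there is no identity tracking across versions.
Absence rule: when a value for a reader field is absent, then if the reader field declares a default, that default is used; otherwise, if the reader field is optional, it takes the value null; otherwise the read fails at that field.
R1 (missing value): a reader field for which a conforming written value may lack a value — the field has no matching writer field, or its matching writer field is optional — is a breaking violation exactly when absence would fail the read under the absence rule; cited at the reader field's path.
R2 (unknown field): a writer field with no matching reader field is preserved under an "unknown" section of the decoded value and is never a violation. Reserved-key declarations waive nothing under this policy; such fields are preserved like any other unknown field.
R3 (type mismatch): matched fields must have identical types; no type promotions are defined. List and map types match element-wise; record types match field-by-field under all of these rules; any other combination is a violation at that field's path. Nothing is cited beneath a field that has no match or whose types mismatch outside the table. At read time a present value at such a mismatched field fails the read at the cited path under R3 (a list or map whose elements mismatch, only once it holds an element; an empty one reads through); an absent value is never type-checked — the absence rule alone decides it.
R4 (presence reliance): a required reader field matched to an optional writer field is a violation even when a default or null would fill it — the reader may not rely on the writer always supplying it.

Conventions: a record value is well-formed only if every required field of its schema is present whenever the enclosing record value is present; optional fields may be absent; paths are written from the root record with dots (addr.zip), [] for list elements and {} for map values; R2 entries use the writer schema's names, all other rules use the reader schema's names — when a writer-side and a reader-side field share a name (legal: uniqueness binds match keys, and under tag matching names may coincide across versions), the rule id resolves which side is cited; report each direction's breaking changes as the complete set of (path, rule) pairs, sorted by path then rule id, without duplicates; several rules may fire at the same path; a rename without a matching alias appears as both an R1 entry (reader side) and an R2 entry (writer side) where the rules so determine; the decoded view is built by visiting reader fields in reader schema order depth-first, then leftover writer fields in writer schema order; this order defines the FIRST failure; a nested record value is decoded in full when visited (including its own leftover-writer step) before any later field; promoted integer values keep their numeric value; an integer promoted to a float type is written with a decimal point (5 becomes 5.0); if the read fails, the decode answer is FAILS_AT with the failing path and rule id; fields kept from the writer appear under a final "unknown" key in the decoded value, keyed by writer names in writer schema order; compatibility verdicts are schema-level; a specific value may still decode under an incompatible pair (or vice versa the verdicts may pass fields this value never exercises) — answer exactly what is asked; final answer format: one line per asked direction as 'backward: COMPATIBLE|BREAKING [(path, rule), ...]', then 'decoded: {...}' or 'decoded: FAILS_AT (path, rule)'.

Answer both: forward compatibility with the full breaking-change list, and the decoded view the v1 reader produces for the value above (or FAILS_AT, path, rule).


each type pair in Order: writer, then reader
forward on Order — v1 reading data written by v2:
  attempts has no writer counterpart
  writer required, bytes -> bytes: reader signature maps from writer signature
  writer required, float32 -> float32: reader price maps from writer price
  writer required, int64 -> int64: reader zip maps from writer zip
  writer optional, int32 -> int32: reader age maps from writer age
  writer optional, string -> string: reader locale maps from writer locale
  retries has no writer counterpart
  id (writer side), unknown to reader
  seq (writer side), unknown to reader
  height (writer side), unknown to reader
  nothing fires on Order: forward is COMPATIBLE
decode (reader v1):
  attempts := null (not supplied -> null)
  signature := 0xC0DE
  price := 0.0
  zip := 40
  age := 1
  locale := "alpha"
  retries := 3 (no value, default fills)
  writer id: kept under "unknown"
  writer seq: kept under "unknown"
  => decoded: {"attempts": null, "signature": 0xC0DE, "price": 0.0, "zip": 40, "age": 1, "locale": "alpha", "retries": 3, "unknown": {"id": -7, "seq": 1}}
checking off the Order differences that do not matter here:
  field age in record Order: tag 4 changed to 27 -> inert for the asked Order verdict: nothing fires
  added field height to record Order: optional float32, tag 39 (in v2 it sits last) -> inert for the asked Order verdict: nothing fires

forward: COMPATIBLE []; decoded: {"attempts": null, "signature": 0xC0DE, "price": 0.0, "zip": 40, "age": 1, "locale": "alpha", "retries": 3, "unknown": {"id": -7, "seq": 1}}


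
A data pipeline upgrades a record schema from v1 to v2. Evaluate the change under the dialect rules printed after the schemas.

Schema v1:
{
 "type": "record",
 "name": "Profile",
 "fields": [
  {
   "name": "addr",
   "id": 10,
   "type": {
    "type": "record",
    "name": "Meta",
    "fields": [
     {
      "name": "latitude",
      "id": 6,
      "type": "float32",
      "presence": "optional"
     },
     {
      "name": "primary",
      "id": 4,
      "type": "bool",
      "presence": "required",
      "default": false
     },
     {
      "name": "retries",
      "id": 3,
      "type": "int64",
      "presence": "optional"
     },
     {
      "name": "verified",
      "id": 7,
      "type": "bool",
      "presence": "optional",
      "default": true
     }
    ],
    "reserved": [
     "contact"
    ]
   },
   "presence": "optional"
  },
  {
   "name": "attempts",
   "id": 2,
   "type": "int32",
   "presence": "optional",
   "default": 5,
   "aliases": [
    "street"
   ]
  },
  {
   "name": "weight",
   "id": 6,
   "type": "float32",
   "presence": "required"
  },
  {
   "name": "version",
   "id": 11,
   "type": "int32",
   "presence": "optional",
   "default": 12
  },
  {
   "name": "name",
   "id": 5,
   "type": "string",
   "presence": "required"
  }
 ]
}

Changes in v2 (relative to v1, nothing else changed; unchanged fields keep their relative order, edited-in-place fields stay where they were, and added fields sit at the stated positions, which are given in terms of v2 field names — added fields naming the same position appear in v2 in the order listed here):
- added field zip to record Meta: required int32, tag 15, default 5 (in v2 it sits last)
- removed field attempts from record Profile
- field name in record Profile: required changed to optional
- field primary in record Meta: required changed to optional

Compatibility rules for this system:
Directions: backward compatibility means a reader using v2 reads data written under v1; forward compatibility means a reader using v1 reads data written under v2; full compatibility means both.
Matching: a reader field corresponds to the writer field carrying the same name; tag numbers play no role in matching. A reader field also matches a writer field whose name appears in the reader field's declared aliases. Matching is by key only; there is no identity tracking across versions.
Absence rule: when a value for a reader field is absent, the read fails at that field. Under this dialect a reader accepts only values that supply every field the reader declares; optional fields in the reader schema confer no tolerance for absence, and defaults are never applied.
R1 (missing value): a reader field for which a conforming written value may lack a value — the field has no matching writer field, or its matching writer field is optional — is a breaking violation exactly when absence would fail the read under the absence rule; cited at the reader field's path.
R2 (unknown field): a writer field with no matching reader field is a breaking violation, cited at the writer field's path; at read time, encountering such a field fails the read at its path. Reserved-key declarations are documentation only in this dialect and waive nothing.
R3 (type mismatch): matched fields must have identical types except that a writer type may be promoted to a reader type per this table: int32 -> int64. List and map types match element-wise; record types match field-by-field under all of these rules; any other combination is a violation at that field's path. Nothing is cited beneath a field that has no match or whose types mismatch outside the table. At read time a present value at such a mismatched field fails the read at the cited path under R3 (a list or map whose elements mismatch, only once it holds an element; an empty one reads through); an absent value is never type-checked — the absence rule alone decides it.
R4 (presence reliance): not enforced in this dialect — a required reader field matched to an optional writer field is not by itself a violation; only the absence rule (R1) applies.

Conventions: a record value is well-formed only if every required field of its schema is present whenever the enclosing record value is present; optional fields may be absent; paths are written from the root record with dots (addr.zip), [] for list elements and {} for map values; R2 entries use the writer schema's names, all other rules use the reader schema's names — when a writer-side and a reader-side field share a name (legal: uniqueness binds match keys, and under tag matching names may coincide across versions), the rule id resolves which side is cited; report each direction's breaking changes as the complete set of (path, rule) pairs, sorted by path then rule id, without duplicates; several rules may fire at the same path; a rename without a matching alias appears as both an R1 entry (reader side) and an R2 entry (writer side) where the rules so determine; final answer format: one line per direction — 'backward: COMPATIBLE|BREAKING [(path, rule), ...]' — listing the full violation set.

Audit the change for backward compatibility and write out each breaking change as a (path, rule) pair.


backward: BREAKING [(addr, R1), (addr.latitude, R1), (addr.retries, R1), (addr.verified, R1), (addr.zip, R1), (attempts, R2), (version, R1)]

the writer's type comes first in each Profile pair
backward for Profile (reader v2, writer v1):
  writer optional, Meta -> Meta: reader addr maps from writer addr
  writer required, float32 -> float32: reader weight maps from writer weight
  writer optional, int32 -> int32: reader version maps from writer version
  writer required, string -> string: reader name maps from writer name
  writer field attempts has no reader counterpart
  writer optional, float32 -> float32: reader addr.latitude maps from writer addr.latitude
  writer required, bool -> bool: reader addr.primary maps from writer addr.primary
  writer optional, int64 -> int64: reader addr.retries maps from writer addr.retries
  writer optional, bool -> bool: reader addr.verified maps from writer addr.verified
  addr.zip: no writer-side match
  breaking: (addr, R1)
  breaking: (addr.latitude, R1)
  breaking: (addr.retries, R1)
  breaking: (addr.verified, R1)
  breaking: (addr.zip, R1)
  breaking: (attempts, R2)
  breaking: (version, R1)
  => backward: BREAKING (7)
diffs on Profile not affecting the asked answer:
  field name in record Profile: required changed to optional -> matters only for Profile's forward compatibility — outside the asked direction
  field primary in record Meta: required changed to optional -> matters only for Profile's forward compatibility — outside the asked direction


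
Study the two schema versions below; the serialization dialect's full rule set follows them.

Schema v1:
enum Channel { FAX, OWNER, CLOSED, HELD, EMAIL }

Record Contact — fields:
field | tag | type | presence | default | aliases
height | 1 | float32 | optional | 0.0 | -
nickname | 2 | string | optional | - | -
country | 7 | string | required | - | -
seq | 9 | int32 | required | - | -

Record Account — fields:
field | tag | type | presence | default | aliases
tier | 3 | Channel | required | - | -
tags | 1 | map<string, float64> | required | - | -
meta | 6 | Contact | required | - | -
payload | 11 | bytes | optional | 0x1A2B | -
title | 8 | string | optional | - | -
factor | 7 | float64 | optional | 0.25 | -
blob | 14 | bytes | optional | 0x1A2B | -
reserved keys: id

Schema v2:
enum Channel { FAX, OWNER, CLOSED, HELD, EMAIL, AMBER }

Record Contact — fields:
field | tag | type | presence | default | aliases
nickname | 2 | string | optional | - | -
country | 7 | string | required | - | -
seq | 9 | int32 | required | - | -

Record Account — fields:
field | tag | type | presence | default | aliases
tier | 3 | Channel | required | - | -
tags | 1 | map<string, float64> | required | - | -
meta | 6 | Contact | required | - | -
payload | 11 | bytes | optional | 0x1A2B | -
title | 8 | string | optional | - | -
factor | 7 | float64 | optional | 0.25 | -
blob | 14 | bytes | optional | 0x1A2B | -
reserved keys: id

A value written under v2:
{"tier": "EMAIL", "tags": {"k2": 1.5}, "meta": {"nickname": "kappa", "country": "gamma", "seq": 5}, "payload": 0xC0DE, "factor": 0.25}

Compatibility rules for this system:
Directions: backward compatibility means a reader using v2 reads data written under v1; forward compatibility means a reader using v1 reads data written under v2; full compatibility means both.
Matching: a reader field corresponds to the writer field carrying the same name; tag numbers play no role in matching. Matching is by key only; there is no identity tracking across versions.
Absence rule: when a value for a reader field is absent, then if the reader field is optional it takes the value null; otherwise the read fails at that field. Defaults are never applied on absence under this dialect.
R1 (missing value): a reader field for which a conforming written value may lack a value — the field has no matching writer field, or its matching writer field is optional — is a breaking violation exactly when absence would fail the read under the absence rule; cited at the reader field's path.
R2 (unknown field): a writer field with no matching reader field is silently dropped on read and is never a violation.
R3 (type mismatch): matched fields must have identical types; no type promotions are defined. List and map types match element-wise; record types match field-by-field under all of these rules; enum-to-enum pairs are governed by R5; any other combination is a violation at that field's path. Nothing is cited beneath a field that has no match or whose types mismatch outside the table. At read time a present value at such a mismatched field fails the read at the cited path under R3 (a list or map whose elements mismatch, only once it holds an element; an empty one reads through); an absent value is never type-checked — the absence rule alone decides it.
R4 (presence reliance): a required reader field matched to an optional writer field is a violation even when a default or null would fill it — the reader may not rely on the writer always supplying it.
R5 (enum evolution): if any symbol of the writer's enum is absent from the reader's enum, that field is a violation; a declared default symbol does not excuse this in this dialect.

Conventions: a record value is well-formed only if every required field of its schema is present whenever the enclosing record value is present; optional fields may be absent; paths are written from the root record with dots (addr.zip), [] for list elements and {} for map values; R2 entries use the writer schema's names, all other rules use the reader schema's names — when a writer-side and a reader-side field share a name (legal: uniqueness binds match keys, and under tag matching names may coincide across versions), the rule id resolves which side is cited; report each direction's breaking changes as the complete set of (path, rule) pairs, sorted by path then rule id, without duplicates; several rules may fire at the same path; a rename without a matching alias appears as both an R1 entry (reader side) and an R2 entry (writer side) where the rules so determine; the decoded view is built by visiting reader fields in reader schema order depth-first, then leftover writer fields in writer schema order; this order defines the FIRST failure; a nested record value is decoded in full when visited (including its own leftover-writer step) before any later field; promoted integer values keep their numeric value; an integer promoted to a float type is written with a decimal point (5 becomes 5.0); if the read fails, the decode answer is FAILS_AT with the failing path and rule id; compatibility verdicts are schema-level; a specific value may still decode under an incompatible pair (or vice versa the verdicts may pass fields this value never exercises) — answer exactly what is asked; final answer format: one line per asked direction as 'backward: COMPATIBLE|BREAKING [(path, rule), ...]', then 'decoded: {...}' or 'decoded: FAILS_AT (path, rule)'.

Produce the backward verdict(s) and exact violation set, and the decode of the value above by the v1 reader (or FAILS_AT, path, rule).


each type pair in Account: writer, then reader
backward pass over Account, reader schema v2, writer schema v1:
  writer required, Channel -> Channel: reader tier maps from writer tier
  writer required, map<string, float64> -> map<string, float64>: reader tags maps from writer tags
  writer required, Contact -> Contact: reader meta maps from writer meta
  writer optional, bytes -> bytes: reader payload maps from writer payload
  writer optional, string -> string: reader title maps from writer title
  writer optional, float64 -> float64: reader factor maps from writer factor
  writer optional, bytes -> bytes: reader blob maps from writer blob
  writer optional, string -> string: reader meta.nickname maps from writer meta.nickname
  writer required, string -> string: reader meta.country maps from writer meta.country
  writer required, int32 -> int32: reader meta.seq maps from writer meta.seq
  leftover writer field: meta.height
  => backward verdict for Account: COMPATIBLE, no violations
decoding the Account value with the v1 reader:
  tier := "EMAIL"
  tags := {"k2": 1.5}
  meta.height := null (absent, optional -> null)
  meta.nickname := "kappa"
  meta.country := "gamma"
  meta.seq := 5
  payload := 0xC0DE
  title := null (absent, optional -> null)
  factor := 0.25
  blob := null (absent, optional -> null)
  => decoded: {"tier": "EMAIL", "tags": {"k2": 1.5}, "meta": {"height": null, "nickname": "kappa", "country": "gamma", "seq": 5}, "payload": 0xC0DE, "title": null, "factor": 0.25, "blob": null}
the other Account changes do not affect what is asked:
  enum Channel (field tier in record Account): symbol AMBER added -> its effect on Account is confined to the forward direction, not asked
  removed field height from record Contact -> no rule fires on it in Account's dialect; the asked verdict holds

backward: COMPATIBLE []; decoded: {"tier": "EMAIL", "tags": {"k2": 1.5}, "meta": {"height": null, "nickname": "kappa", "country": "gamma", "seq": 5}, "payload": 0xC0DE, "title": null, "factor": 0.25, "blob": null}


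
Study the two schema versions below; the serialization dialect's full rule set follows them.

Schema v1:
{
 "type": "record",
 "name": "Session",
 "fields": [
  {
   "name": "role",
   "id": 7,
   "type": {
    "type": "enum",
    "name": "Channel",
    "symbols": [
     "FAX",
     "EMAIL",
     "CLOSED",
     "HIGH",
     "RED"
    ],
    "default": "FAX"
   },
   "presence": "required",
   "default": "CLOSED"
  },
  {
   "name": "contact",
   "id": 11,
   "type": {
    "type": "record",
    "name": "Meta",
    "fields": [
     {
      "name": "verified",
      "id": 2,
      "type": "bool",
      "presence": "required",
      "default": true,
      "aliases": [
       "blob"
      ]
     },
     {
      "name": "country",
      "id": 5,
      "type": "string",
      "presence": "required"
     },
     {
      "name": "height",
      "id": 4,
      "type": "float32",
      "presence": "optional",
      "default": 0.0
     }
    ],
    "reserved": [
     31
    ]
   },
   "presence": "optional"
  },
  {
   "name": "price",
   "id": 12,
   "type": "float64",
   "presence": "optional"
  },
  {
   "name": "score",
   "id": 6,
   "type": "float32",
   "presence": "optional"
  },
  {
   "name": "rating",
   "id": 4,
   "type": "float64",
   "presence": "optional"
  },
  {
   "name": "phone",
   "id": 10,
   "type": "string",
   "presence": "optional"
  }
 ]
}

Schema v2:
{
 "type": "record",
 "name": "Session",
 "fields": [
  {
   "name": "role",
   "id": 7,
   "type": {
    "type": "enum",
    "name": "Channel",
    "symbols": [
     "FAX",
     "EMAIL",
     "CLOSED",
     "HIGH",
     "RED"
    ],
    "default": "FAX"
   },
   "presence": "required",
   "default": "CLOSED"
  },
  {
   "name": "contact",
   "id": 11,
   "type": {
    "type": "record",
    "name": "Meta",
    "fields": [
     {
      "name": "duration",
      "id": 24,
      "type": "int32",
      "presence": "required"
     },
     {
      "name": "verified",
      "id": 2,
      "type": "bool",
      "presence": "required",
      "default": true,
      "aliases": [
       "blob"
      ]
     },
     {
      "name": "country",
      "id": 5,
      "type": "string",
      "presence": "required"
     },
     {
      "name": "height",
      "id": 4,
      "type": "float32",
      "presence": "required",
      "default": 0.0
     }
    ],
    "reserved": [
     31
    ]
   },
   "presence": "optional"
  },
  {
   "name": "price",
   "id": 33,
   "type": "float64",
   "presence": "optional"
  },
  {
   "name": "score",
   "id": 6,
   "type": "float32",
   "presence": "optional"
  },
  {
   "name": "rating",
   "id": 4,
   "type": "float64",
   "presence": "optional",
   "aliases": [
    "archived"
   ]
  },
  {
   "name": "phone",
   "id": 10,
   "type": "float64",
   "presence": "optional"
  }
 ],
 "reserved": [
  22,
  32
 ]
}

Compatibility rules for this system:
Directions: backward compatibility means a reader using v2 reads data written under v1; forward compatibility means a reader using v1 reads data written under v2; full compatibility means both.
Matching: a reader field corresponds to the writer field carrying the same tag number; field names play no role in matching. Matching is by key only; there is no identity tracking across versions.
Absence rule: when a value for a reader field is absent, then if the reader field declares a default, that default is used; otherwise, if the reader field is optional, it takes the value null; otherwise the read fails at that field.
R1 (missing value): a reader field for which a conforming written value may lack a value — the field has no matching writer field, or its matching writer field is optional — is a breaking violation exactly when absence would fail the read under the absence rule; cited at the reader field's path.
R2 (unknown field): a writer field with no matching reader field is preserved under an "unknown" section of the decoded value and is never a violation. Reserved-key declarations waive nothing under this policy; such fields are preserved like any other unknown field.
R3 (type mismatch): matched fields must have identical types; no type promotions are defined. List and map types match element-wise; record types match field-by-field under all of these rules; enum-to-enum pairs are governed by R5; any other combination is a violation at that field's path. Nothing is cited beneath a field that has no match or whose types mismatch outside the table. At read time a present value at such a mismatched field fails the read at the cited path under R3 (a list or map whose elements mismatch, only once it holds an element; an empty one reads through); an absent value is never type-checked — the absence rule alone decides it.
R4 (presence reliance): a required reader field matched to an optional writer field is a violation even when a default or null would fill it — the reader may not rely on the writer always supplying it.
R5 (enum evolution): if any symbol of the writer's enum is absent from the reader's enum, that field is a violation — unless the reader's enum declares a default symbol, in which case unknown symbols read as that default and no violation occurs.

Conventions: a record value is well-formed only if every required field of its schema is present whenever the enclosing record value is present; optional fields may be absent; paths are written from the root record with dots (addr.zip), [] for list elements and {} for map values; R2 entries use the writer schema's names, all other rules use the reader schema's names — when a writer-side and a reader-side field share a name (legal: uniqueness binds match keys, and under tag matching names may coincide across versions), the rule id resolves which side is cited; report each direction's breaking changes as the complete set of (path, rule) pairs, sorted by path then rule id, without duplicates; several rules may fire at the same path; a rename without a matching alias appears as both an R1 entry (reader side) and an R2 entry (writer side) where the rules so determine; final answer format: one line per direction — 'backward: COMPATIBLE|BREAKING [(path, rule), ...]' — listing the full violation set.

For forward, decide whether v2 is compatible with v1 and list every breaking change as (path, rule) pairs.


each type pair in Session: writer, then reader
forward pass over Session, reader schema v1, writer schema v2:
  writer required, Channel -> Channel: reader role maps from writer role
  writer optional, Meta -> Meta: reader contact maps from writer contact
  price: no writer-side match
  writer optional, float32 -> float32: reader score maps from writer score
  writer optional, float64 -> float64: reader rating maps from writer rating
  writer optional, float64 -> string: reader phone maps from writer phone
  leftover writer field: price
  writer required, bool -> bool: reader contact.verified maps from writer contact.verified
  writer required, string -> string: reader contact.country maps from writer contact.country
  writer required, float32 -> float32: reader contact.height maps from writer contact.height
  leftover writer field: contact.duration
  R3 fires at phone
  => forward verdict for Session: BREAKING, 1 violation(s)
ruling out the remaining Session differences:
  field height in record Meta: optional changed to required -> affects backward compatibility only, which is not asked
  added field duration to record Meta: required int32, tag 24 (in v2 it sits immediately before verified) -> affects backward compatibility only, which is not asked
  field price in record Session: tag 12 changed to 33 -> no rule fires on it in Session's dialect; the asked verdict holds

forward: BREAKING [(phone, R3)]


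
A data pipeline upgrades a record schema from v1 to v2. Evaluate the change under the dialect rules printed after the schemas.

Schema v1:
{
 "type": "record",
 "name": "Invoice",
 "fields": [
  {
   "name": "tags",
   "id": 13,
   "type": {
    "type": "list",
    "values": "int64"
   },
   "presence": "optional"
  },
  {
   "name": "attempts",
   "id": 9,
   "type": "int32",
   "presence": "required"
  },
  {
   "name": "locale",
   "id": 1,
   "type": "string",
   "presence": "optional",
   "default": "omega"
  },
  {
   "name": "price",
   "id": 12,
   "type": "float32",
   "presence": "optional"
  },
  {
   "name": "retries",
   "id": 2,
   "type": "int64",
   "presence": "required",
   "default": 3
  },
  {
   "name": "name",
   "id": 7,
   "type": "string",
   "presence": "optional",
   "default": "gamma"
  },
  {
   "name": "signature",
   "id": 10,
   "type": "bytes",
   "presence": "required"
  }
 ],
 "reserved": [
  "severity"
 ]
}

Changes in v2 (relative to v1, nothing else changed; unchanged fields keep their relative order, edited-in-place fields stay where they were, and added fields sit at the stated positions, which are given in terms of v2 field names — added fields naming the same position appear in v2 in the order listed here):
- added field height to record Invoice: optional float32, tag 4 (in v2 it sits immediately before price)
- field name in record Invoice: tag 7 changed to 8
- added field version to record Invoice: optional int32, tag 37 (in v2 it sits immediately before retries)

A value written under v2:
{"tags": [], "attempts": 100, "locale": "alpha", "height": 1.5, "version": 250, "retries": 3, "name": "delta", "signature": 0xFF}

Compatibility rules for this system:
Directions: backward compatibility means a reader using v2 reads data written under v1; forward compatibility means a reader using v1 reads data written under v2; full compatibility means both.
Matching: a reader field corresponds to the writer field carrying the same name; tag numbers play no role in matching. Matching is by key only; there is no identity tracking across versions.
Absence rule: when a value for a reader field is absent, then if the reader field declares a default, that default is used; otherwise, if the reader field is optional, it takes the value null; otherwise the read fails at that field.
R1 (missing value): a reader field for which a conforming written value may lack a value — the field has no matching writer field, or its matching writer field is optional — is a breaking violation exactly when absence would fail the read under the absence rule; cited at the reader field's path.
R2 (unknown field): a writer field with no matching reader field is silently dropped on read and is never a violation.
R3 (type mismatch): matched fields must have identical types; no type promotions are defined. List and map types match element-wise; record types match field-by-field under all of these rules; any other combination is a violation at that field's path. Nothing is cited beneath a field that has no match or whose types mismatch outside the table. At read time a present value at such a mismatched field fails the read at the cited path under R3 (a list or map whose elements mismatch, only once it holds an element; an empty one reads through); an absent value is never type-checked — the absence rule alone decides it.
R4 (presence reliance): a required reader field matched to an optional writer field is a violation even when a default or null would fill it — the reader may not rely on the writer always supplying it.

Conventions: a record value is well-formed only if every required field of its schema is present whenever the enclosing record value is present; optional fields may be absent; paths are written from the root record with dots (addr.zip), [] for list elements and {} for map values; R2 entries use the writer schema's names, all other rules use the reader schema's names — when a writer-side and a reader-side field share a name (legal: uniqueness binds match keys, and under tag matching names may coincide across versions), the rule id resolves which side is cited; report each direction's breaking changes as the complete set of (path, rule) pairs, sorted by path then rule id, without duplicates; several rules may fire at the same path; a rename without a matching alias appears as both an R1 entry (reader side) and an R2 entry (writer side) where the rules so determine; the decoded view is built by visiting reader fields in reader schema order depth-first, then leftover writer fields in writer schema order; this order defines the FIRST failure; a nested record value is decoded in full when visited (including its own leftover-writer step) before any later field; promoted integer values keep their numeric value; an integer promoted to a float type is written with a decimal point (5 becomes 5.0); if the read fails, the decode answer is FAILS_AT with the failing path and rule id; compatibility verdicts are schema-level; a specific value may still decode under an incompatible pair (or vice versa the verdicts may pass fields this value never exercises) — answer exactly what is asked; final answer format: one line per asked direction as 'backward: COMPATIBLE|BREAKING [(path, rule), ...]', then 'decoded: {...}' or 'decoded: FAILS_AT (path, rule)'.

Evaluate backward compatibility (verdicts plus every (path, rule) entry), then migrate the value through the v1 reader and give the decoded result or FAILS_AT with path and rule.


backward: COMPATIBLE []; decoded: {"tags": [], "attempts": 100, "locale": "alpha", "price": null, "retries": 3, "name": "delta", "signature": 0xFF}

arrows below run writer -> reader for Invoice
backward analysis of Invoice with v2 as reader and v1 as writer:
  tags: paired with writer tags (list<int64> -> list<int64>; writer optional)
  attempts: paired with writer attempts (int32 -> int32; writer required)
  locale: paired with writer locale (string -> string; writer optional)
  height: no writer match
  price: paired with writer price (float32 -> float32; writer optional)
  version: no writer match
  retries: paired with writer retries (int64 -> int64; writer required)
  name: paired with writer name (string -> string; writer optional)
  signature: paired with writer signature (bytes -> bytes; writer required)
  => no violations; backward on Invoice: COMPATIBLE
decode walk for Invoice under reader schema v1:
  tags := []
  attempts := 100
  locale := "alpha"
  price := null (missing; optional => null)
  retries := 3
  name := "delta"
  signature := 0xFF
  writer height: no reader field; dropped
  writer version: no reader field; dropped
  => decoded: {"tags": [], "attempts": 100, "locale": "alpha", "price": null, "retries": 3, "name": "delta", "signature": 0xFF}
checking off the Invoice differences that do not matter here:
  added field version to record Invoice: optional int32, tag 37 (in v2 it sits immediately before retries) -> triggers nothing under Invoice's printed rules — same verdict
  field name in record Invoice: tag 7 changed to 8 -> triggers nothing under Invoice's printed rules — same verdict
  added field height to record Invoice: optional float32, tag 4 (in v2 it sits immediately before price) -> triggers nothing under Invoice's printed rules — same verdict
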